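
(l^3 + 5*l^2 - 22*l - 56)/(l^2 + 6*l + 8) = (l^2 + 3*l - 28)/(l + 4)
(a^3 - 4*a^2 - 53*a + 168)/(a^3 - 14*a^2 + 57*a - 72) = (a + 7)/(a - 3)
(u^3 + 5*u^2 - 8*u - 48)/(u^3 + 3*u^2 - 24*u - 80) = (u - 3)/(u - 5)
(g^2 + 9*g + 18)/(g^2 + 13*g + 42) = (g + 3)/(g + 7)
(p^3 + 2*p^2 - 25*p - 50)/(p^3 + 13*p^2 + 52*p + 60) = (p - 5)/(p + 6)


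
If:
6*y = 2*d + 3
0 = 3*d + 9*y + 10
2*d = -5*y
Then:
No Solution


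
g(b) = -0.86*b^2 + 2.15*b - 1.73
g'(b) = 2.15 - 1.72*b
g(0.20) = -1.33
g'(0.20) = 1.81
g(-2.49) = -12.42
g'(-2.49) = 6.43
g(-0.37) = -2.64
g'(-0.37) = 2.79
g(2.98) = -2.96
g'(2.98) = -2.98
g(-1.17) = -5.42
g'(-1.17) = 4.16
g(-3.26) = -17.88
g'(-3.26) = 7.76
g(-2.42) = -11.97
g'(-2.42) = 6.31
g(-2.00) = -9.47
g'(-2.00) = 5.59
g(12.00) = -99.77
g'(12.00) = -18.49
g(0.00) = -1.73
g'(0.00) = 2.15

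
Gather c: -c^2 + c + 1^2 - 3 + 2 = -c^2 + c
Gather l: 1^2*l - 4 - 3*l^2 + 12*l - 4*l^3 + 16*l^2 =-4*l^3 + 13*l^2 + 13*l - 4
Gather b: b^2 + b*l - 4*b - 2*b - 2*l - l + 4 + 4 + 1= b^2 + b*(l - 6) - 3*l + 9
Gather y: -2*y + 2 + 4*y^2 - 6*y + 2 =4*y^2 - 8*y + 4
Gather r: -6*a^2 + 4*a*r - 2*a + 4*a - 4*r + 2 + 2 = -6*a^2 + 2*a + r*(4*a - 4) + 4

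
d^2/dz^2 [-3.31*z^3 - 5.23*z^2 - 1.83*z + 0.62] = -19.86*z - 10.46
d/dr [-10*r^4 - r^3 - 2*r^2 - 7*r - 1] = -40*r^3 - 3*r^2 - 4*r - 7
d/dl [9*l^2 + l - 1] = 18*l + 1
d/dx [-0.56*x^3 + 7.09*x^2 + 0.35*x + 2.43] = -1.68*x^2 + 14.18*x + 0.35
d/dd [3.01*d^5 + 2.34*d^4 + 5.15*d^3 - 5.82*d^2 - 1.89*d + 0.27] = 15.05*d^4 + 9.36*d^3 + 15.45*d^2 - 11.64*d - 1.89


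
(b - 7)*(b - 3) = b^2 - 10*b + 21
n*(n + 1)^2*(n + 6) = n^4 + 8*n^3 + 13*n^2 + 6*n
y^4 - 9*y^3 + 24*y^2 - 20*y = y*(y - 5)*(y - 2)^2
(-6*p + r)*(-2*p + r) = 12*p^2 - 8*p*r + r^2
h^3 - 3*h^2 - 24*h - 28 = (h - 7)*(h + 2)^2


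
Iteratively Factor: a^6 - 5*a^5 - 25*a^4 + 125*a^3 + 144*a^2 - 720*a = (a - 4)*(a^5 - a^4 - 29*a^3 + 9*a^2 + 180*a) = a*(a - 4)*(a^4 - a^3 - 29*a^2 + 9*a + 180) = a*(a - 4)*(a - 3)*(a^3 + 2*a^2 - 23*a - 60) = a*(a - 4)*(a - 3)*(a + 3)*(a^2 - a - 20) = a*(a - 5)*(a - 4)*(a - 3)*(a + 3)*(a + 4)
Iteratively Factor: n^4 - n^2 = (n - 1)*(n^3 + n^2) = n*(n - 1)*(n^2 + n) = n^2*(n - 1)*(n + 1)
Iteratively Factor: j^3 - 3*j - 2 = (j + 1)*(j^2 - j - 2) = (j + 1)^2*(j - 2)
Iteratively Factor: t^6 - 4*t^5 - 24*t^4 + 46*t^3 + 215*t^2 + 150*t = (t - 5)*(t^5 + t^4 - 19*t^3 - 49*t^2 - 30*t) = (t - 5)*(t + 1)*(t^4 - 19*t^2 - 30*t) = t*(t - 5)*(t + 1)*(t^3 - 19*t - 30) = t*(t - 5)*(t + 1)*(t + 2)*(t^2 - 2*t - 15) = t*(t - 5)^2*(t + 1)*(t + 2)*(t + 3)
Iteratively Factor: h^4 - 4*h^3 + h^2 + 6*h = (h + 1)*(h^3 - 5*h^2 + 6*h) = h*(h + 1)*(h^2 - 5*h + 6) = h*(h - 2)*(h + 1)*(h - 3)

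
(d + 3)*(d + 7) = d^2 + 10*d + 21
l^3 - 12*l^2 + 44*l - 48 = (l - 6)*(l - 4)*(l - 2)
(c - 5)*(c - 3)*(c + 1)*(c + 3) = c^4 - 4*c^3 - 14*c^2 + 36*c + 45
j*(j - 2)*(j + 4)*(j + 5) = j^4 + 7*j^3 + 2*j^2 - 40*j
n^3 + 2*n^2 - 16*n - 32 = (n - 4)*(n + 2)*(n + 4)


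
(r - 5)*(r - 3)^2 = r^3 - 11*r^2 + 39*r - 45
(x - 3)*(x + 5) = x^2 + 2*x - 15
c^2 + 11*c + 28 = (c + 4)*(c + 7)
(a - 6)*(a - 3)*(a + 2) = a^3 - 7*a^2 + 36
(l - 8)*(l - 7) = l^2 - 15*l + 56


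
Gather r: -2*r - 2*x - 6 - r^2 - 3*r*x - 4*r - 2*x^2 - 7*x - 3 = -r^2 + r*(-3*x - 6) - 2*x^2 - 9*x - 9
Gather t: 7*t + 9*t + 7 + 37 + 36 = 16*t + 80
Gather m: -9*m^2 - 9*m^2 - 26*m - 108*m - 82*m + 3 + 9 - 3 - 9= -18*m^2 - 216*m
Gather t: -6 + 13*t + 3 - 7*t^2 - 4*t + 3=-7*t^2 + 9*t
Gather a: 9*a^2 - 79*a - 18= 9*a^2 - 79*a - 18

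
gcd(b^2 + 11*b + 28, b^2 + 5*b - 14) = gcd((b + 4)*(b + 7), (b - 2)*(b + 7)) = b + 7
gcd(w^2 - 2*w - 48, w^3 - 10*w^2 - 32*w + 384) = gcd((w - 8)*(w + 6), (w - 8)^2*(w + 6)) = w^2 - 2*w - 48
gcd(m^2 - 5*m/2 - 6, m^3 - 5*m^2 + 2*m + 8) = m - 4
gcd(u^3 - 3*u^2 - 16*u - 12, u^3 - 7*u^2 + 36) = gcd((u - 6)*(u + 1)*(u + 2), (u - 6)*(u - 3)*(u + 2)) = u^2 - 4*u - 12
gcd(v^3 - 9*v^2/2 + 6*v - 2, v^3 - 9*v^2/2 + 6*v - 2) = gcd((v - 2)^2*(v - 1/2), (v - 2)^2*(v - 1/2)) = v^3 - 9*v^2/2 + 6*v - 2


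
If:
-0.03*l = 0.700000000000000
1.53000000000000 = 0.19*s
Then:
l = -23.33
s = 8.05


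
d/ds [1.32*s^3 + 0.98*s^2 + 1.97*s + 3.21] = 3.96*s^2 + 1.96*s + 1.97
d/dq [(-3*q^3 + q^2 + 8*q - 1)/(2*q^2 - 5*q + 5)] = (-6*q^4 + 30*q^3 - 66*q^2 + 14*q + 35)/(4*q^4 - 20*q^3 + 45*q^2 - 50*q + 25)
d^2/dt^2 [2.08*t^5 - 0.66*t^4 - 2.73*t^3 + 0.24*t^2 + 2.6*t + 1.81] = 41.6*t^3 - 7.92*t^2 - 16.38*t + 0.48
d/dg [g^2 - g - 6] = 2*g - 1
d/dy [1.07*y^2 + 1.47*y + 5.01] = 2.14*y + 1.47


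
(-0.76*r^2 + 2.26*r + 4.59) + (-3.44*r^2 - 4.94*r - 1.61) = -4.2*r^2 - 2.68*r + 2.98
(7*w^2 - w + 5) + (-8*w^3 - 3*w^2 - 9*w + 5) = -8*w^3 + 4*w^2 - 10*w + 10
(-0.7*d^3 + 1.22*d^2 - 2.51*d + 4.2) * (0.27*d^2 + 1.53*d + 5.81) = -0.189*d^5 - 0.7416*d^4 - 2.8781*d^3 + 4.3819*d^2 - 8.1571*d + 24.402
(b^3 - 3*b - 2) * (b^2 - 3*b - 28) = b^5 - 3*b^4 - 31*b^3 + 7*b^2 + 90*b + 56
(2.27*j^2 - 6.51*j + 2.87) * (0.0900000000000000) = 0.2043*j^2 - 0.5859*j + 0.2583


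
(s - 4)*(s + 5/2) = s^2 - 3*s/2 - 10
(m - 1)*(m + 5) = m^2 + 4*m - 5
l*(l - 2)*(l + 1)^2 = l^4 - 3*l^2 - 2*l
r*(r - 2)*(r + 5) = r^3 + 3*r^2 - 10*r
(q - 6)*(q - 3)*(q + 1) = q^3 - 8*q^2 + 9*q + 18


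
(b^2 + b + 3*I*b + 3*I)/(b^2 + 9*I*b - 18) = (b + 1)/(b + 6*I)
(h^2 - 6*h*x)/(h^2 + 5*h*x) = (h - 6*x)/(h + 5*x)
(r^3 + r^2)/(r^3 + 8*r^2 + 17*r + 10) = r^2/(r^2 + 7*r + 10)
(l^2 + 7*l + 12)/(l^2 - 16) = (l + 3)/(l - 4)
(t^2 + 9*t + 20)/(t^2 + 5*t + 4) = (t + 5)/(t + 1)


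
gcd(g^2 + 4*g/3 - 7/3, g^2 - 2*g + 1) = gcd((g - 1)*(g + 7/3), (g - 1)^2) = g - 1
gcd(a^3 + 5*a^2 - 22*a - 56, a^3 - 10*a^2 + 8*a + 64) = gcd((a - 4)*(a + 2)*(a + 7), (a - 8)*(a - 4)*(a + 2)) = a^2 - 2*a - 8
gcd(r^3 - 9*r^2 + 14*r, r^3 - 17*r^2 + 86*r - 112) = r^2 - 9*r + 14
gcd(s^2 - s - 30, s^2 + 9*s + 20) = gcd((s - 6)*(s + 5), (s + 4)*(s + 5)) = s + 5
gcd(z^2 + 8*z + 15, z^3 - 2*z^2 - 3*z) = 1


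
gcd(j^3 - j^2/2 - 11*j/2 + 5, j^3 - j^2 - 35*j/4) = j + 5/2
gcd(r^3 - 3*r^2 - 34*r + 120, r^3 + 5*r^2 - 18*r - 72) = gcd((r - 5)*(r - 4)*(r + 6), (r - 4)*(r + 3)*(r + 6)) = r^2 + 2*r - 24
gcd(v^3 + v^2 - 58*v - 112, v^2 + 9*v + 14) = v^2 + 9*v + 14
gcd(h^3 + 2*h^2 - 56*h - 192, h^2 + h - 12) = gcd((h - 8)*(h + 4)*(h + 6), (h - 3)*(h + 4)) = h + 4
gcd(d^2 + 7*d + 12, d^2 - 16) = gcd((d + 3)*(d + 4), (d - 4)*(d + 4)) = d + 4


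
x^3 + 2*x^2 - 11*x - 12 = (x - 3)*(x + 1)*(x + 4)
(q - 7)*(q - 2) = q^2 - 9*q + 14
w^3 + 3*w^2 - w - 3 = (w - 1)*(w + 1)*(w + 3)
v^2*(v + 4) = v^3 + 4*v^2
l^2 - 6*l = l*(l - 6)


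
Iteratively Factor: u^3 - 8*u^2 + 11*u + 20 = (u - 4)*(u^2 - 4*u - 5) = (u - 5)*(u - 4)*(u + 1)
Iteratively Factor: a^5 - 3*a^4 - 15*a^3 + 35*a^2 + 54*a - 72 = (a + 3)*(a^4 - 6*a^3 + 3*a^2 + 26*a - 24) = (a + 2)*(a + 3)*(a^3 - 8*a^2 + 19*a - 12) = (a - 3)*(a + 2)*(a + 3)*(a^2 - 5*a + 4) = (a - 4)*(a - 3)*(a + 2)*(a + 3)*(a - 1)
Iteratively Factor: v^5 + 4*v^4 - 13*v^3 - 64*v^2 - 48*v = (v + 1)*(v^4 + 3*v^3 - 16*v^2 - 48*v) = (v + 1)*(v + 3)*(v^3 - 16*v) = (v - 4)*(v + 1)*(v + 3)*(v^2 + 4*v) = v*(v - 4)*(v + 1)*(v + 3)*(v + 4)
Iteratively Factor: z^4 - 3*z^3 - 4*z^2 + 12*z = (z - 3)*(z^3 - 4*z) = z*(z - 3)*(z^2 - 4) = z*(z - 3)*(z + 2)*(z - 2)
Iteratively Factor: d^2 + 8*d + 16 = (d + 4)*(d + 4)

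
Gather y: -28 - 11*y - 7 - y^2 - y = -y^2 - 12*y - 35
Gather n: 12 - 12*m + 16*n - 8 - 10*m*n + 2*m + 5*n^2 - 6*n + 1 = -10*m + 5*n^2 + n*(10 - 10*m) + 5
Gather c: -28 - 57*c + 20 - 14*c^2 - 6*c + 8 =-14*c^2 - 63*c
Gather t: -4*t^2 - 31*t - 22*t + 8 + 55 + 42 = -4*t^2 - 53*t + 105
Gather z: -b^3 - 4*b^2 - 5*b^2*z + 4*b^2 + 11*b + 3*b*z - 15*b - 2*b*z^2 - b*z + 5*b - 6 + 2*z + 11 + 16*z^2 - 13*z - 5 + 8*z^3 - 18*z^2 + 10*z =-b^3 + b + 8*z^3 + z^2*(-2*b - 2) + z*(-5*b^2 + 2*b - 1)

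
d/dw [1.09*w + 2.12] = 1.09000000000000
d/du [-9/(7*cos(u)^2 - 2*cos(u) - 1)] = 18*(1 - 7*cos(u))*sin(u)/(-7*cos(u)^2 + 2*cos(u) + 1)^2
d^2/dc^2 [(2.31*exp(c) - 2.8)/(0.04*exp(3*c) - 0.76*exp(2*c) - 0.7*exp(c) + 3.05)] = (0.014784*exp(6*c) - 0.250992*exp(5*c) + 2.529296*exp(4*c) - 11.2049*exp(3*c) + 30.73308*exp(2*c) - 22.40175*exp(c) + 15.510775)*exp(c)/(6.4e-5*exp(9*c) - 0.003648*exp(8*c) + 0.065952*exp(7*c) - 0.296656*exp(6*c) - 1.71048*exp(5*c) + 3.65544*exp(4*c) + 10.5089*exp(3*c) - 16.7262*exp(2*c) - 19.53525*exp(c) + 28.372625)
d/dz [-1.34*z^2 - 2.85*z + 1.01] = -2.68*z - 2.85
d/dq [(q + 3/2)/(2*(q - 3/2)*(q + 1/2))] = 2*(-4*q^2 - 12*q + 3)/(16*q^4 - 32*q^3 - 8*q^2 + 24*q + 9)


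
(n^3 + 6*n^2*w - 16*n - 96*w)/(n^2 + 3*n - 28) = (n^2 + 6*n*w + 4*n + 24*w)/(n + 7)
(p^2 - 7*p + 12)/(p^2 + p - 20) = (p - 3)/(p + 5)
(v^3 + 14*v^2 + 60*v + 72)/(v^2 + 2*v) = v + 12 + 36/v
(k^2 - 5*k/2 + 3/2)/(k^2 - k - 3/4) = 2*(k - 1)/(2*k + 1)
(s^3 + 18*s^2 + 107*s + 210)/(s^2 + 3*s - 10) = (s^2 + 13*s + 42)/(s - 2)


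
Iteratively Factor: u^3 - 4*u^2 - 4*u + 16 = (u + 2)*(u^2 - 6*u + 8) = (u - 2)*(u + 2)*(u - 4)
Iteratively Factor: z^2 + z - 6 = (z + 3)*(z - 2)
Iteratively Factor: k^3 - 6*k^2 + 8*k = (k)*(k^2 - 6*k + 8) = k*(k - 2)*(k - 4)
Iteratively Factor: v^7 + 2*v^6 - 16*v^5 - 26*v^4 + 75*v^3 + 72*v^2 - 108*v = (v - 2)*(v^6 + 4*v^5 - 8*v^4 - 42*v^3 - 9*v^2 + 54*v) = (v - 2)*(v + 2)*(v^5 + 2*v^4 - 12*v^3 - 18*v^2 + 27*v) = (v - 3)*(v - 2)*(v + 2)*(v^4 + 5*v^3 + 3*v^2 - 9*v) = (v - 3)*(v - 2)*(v + 2)*(v + 3)*(v^3 + 2*v^2 - 3*v) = (v - 3)*(v - 2)*(v - 1)*(v + 2)*(v + 3)*(v^2 + 3*v) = (v - 3)*(v - 2)*(v - 1)*(v + 2)*(v + 3)^2*(v)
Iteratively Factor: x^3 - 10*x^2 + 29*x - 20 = (x - 1)*(x^2 - 9*x + 20) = (x - 5)*(x - 1)*(x - 4)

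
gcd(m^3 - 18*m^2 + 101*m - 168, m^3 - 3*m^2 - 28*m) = m - 7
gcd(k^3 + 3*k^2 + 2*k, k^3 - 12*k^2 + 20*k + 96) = k + 2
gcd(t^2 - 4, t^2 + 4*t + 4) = t + 2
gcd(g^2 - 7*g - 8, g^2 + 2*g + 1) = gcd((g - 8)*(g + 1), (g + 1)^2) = g + 1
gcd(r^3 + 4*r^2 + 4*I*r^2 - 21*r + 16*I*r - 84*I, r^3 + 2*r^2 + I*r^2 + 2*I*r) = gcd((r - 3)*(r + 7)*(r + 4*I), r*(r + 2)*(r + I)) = 1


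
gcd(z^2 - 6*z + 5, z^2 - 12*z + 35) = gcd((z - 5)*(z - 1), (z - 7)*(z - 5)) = z - 5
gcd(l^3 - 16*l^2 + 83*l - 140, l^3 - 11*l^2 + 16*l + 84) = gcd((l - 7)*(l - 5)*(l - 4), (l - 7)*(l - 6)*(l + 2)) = l - 7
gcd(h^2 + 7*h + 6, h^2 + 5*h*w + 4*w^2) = 1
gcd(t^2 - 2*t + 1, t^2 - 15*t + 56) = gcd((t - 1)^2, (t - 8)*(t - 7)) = 1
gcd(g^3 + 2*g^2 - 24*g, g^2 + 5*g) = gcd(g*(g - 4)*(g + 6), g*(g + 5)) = g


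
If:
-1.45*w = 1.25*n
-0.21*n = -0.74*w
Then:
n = 0.00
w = 0.00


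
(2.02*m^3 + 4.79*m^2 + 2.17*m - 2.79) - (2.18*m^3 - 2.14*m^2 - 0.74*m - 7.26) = -0.16*m^3 + 6.93*m^2 + 2.91*m + 4.47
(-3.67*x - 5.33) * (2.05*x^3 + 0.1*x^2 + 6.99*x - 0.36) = -7.5235*x^4 - 11.2935*x^3 - 26.1863*x^2 - 35.9355*x + 1.9188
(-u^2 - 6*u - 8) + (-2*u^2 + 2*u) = -3*u^2 - 4*u - 8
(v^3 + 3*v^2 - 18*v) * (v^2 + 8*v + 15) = v^5 + 11*v^4 + 21*v^3 - 99*v^2 - 270*v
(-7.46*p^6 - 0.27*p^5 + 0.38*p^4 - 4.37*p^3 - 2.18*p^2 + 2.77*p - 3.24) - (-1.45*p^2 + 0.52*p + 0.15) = -7.46*p^6 - 0.27*p^5 + 0.38*p^4 - 4.37*p^3 - 0.73*p^2 + 2.25*p - 3.39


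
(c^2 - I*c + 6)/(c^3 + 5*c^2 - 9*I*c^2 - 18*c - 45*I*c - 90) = (c + 2*I)/(c^2 + c*(5 - 6*I) - 30*I)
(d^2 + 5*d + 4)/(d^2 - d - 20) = (d + 1)/(d - 5)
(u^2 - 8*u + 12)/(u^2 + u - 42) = (u - 2)/(u + 7)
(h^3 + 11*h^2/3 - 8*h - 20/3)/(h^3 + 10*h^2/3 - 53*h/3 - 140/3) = (3*h^2 - 4*h - 4)/(3*h^2 - 5*h - 28)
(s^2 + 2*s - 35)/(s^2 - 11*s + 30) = (s + 7)/(s - 6)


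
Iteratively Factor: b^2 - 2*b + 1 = (b - 1)*(b - 1)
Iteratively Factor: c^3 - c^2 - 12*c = (c + 3)*(c^2 - 4*c) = (c - 4)*(c + 3)*(c)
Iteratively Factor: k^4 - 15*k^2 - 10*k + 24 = (k - 4)*(k^3 + 4*k^2 + k - 6) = (k - 4)*(k + 3)*(k^2 + k - 2) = (k - 4)*(k - 1)*(k + 3)*(k + 2)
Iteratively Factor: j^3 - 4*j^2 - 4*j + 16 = (j + 2)*(j^2 - 6*j + 8) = (j - 2)*(j + 2)*(j - 4)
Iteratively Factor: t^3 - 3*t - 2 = (t + 1)*(t^2 - t - 2) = (t + 1)^2*(t - 2)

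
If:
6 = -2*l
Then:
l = -3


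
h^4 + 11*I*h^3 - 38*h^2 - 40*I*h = h*(h + 2*I)*(h + 4*I)*(h + 5*I)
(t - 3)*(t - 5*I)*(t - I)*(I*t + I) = I*t^4 + 6*t^3 - 2*I*t^3 - 12*t^2 - 8*I*t^2 - 18*t + 10*I*t + 15*I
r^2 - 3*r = r*(r - 3)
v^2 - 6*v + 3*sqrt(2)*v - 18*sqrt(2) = (v - 6)*(v + 3*sqrt(2))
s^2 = s^2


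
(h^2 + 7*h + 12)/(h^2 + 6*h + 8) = (h + 3)/(h + 2)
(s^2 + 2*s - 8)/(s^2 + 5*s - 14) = (s + 4)/(s + 7)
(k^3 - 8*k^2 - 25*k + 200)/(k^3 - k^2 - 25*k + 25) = (k - 8)/(k - 1)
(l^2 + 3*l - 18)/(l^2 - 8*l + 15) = (l + 6)/(l - 5)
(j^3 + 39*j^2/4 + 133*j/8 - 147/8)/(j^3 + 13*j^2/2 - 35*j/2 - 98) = (j - 3/4)/(j - 4)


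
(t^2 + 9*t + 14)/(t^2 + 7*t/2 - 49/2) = 2*(t + 2)/(2*t - 7)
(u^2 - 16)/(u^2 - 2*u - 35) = (16 - u^2)/(-u^2 + 2*u + 35)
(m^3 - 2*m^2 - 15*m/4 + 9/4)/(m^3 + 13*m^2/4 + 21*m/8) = 2*(2*m^2 - 7*m + 3)/(m*(4*m + 7))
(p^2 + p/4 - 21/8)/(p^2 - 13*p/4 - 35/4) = (p - 3/2)/(p - 5)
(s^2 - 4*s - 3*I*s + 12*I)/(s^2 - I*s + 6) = (s - 4)/(s + 2*I)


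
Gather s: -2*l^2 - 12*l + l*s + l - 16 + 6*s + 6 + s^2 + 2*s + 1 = -2*l^2 - 11*l + s^2 + s*(l + 8) - 9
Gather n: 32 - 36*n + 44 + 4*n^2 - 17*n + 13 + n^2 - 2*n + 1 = 5*n^2 - 55*n + 90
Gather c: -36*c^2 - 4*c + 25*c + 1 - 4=-36*c^2 + 21*c - 3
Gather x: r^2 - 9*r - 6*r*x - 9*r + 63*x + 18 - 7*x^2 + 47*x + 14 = r^2 - 18*r - 7*x^2 + x*(110 - 6*r) + 32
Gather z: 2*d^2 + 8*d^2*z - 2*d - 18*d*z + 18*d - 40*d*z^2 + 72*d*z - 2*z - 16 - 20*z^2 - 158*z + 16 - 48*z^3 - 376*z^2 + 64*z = 2*d^2 + 16*d - 48*z^3 + z^2*(-40*d - 396) + z*(8*d^2 + 54*d - 96)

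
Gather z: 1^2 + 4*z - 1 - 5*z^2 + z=-5*z^2 + 5*z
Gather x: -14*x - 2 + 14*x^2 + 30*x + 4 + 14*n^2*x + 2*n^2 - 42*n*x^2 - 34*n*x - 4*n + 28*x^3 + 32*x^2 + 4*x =2*n^2 - 4*n + 28*x^3 + x^2*(46 - 42*n) + x*(14*n^2 - 34*n + 20) + 2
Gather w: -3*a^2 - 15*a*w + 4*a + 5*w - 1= -3*a^2 + 4*a + w*(5 - 15*a) - 1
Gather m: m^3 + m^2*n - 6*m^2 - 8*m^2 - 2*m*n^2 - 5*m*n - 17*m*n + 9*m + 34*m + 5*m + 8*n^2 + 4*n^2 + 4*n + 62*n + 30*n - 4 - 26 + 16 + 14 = m^3 + m^2*(n - 14) + m*(-2*n^2 - 22*n + 48) + 12*n^2 + 96*n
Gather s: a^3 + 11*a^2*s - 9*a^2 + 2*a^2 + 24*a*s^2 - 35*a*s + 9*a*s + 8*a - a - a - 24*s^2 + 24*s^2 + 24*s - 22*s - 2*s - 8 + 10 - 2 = a^3 - 7*a^2 + 24*a*s^2 + 6*a + s*(11*a^2 - 26*a)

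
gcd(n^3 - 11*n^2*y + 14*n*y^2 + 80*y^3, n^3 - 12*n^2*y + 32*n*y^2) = -n + 8*y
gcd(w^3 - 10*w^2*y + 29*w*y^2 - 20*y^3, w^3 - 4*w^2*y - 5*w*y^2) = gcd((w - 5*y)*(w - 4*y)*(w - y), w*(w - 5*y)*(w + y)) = -w + 5*y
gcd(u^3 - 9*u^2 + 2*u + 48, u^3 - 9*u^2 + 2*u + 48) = u^3 - 9*u^2 + 2*u + 48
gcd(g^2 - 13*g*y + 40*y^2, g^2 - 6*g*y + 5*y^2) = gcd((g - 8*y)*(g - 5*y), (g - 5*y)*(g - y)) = -g + 5*y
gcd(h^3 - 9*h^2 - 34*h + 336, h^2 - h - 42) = h^2 - h - 42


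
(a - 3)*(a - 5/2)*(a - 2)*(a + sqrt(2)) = a^4 - 15*a^3/2 + sqrt(2)*a^3 - 15*sqrt(2)*a^2/2 + 37*a^2/2 - 15*a + 37*sqrt(2)*a/2 - 15*sqrt(2)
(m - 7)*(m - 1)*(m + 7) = m^3 - m^2 - 49*m + 49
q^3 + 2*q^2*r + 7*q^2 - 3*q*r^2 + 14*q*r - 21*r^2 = (q + 7)*(q - r)*(q + 3*r)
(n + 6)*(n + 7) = n^2 + 13*n + 42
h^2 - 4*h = h*(h - 4)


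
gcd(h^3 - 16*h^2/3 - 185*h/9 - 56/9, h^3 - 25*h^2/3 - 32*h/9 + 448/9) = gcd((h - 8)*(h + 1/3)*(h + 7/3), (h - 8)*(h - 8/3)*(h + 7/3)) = h^2 - 17*h/3 - 56/3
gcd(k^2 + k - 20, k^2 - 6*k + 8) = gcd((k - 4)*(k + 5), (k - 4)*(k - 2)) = k - 4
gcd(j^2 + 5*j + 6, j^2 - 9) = j + 3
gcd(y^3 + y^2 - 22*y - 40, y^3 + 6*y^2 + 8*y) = y^2 + 6*y + 8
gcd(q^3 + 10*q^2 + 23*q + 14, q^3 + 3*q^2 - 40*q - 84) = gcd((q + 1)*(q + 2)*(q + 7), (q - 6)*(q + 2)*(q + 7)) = q^2 + 9*q + 14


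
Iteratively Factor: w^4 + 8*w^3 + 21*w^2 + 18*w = (w)*(w^3 + 8*w^2 + 21*w + 18) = w*(w + 3)*(w^2 + 5*w + 6) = w*(w + 3)^2*(w + 2)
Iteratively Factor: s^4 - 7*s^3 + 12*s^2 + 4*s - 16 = (s - 2)*(s^3 - 5*s^2 + 2*s + 8) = (s - 2)^2*(s^2 - 3*s - 4) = (s - 4)*(s - 2)^2*(s + 1)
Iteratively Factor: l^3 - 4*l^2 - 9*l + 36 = (l - 4)*(l^2 - 9) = (l - 4)*(l + 3)*(l - 3)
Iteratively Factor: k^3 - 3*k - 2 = (k - 2)*(k^2 + 2*k + 1) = (k - 2)*(k + 1)*(k + 1)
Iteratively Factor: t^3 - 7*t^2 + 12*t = (t - 3)*(t^2 - 4*t) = t*(t - 3)*(t - 4)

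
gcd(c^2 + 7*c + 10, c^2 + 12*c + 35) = c + 5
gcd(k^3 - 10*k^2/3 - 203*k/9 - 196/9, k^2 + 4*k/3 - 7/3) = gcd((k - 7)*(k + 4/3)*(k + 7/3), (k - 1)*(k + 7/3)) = k + 7/3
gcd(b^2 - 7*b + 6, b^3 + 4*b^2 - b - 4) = b - 1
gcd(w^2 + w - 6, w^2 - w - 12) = w + 3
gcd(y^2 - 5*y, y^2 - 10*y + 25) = y - 5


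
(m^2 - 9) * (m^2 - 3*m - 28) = m^4 - 3*m^3 - 37*m^2 + 27*m + 252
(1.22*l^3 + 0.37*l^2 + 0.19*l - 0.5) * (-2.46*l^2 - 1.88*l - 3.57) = -3.0012*l^5 - 3.2038*l^4 - 5.5184*l^3 - 0.4481*l^2 + 0.2617*l + 1.785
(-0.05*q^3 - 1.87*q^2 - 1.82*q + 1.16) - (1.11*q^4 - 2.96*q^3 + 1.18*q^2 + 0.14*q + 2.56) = -1.11*q^4 + 2.91*q^3 - 3.05*q^2 - 1.96*q - 1.4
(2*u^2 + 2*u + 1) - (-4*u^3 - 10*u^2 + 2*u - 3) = 4*u^3 + 12*u^2 + 4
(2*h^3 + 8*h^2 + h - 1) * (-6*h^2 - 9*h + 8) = -12*h^5 - 66*h^4 - 62*h^3 + 61*h^2 + 17*h - 8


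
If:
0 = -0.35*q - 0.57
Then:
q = -1.63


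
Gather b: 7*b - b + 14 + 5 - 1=6*b + 18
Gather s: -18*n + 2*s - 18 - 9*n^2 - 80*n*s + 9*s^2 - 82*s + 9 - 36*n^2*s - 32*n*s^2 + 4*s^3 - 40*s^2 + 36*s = -9*n^2 - 18*n + 4*s^3 + s^2*(-32*n - 31) + s*(-36*n^2 - 80*n - 44) - 9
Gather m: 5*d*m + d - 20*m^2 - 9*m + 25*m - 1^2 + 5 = d - 20*m^2 + m*(5*d + 16) + 4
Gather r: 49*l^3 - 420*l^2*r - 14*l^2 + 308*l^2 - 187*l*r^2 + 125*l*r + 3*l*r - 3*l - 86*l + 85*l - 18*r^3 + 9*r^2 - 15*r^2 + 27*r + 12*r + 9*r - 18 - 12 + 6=49*l^3 + 294*l^2 - 4*l - 18*r^3 + r^2*(-187*l - 6) + r*(-420*l^2 + 128*l + 48) - 24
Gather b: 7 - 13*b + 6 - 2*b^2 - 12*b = -2*b^2 - 25*b + 13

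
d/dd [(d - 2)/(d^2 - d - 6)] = (d^2 - d - (d - 2)*(2*d - 1) - 6)/(-d^2 + d + 6)^2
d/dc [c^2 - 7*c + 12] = 2*c - 7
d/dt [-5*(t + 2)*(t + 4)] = -10*t - 30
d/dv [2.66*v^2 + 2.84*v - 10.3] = 5.32*v + 2.84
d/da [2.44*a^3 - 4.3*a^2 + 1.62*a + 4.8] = 7.32*a^2 - 8.6*a + 1.62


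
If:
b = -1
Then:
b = -1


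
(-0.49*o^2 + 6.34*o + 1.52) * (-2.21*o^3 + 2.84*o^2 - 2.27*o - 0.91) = 1.0829*o^5 - 15.403*o^4 + 15.7587*o^3 - 9.6291*o^2 - 9.2198*o - 1.3832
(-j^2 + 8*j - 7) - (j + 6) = -j^2 + 7*j - 13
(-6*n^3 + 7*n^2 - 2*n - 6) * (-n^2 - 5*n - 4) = 6*n^5 + 23*n^4 - 9*n^3 - 12*n^2 + 38*n + 24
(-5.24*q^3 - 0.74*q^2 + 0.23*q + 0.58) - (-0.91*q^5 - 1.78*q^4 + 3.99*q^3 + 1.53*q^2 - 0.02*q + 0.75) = 0.91*q^5 + 1.78*q^4 - 9.23*q^3 - 2.27*q^2 + 0.25*q - 0.17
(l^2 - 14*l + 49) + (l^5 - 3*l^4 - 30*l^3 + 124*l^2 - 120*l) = l^5 - 3*l^4 - 30*l^3 + 125*l^2 - 134*l + 49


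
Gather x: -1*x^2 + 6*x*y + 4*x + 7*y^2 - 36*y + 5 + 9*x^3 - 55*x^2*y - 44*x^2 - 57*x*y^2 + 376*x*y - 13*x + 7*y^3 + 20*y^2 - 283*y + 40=9*x^3 + x^2*(-55*y - 45) + x*(-57*y^2 + 382*y - 9) + 7*y^3 + 27*y^2 - 319*y + 45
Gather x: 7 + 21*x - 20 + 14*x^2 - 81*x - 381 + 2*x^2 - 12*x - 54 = 16*x^2 - 72*x - 448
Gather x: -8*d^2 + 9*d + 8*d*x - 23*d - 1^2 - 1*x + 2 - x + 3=-8*d^2 - 14*d + x*(8*d - 2) + 4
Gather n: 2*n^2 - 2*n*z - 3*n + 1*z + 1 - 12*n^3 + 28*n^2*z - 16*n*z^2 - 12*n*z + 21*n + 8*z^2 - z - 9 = -12*n^3 + n^2*(28*z + 2) + n*(-16*z^2 - 14*z + 18) + 8*z^2 - 8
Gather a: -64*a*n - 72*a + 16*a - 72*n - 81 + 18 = a*(-64*n - 56) - 72*n - 63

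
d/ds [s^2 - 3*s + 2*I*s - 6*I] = 2*s - 3 + 2*I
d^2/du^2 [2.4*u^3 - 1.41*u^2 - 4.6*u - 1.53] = 14.4*u - 2.82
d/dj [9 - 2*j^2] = -4*j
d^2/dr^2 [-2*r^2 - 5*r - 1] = -4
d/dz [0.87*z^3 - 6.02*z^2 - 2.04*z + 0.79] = 2.61*z^2 - 12.04*z - 2.04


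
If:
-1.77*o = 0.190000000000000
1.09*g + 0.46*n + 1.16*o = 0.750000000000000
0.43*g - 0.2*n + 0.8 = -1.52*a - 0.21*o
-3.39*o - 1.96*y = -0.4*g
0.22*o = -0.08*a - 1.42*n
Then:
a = -0.72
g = 0.78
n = 0.06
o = -0.11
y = 0.34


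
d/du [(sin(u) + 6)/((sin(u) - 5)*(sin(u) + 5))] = (-12*sin(u) + cos(u)^2 - 26)*cos(u)/((sin(u) - 5)^2*(sin(u) + 5)^2)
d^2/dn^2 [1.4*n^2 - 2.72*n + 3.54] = 2.80000000000000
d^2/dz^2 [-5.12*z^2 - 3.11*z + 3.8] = -10.2400000000000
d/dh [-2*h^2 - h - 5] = -4*h - 1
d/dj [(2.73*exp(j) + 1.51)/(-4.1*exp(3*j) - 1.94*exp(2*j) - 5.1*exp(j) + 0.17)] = (22.386*exp(3*j) + 23.8692*exp(2*j) + 5.8588*exp(j) + 8.1651)*exp(j)/(16.81*exp(6*j) + 15.908*exp(5*j) + 45.5836*exp(4*j) + 18.394*exp(3*j) + 25.3504*exp(2*j) - 1.734*exp(j) + 0.0289)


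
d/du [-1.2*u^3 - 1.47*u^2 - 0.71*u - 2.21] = -3.6*u^2 - 2.94*u - 0.71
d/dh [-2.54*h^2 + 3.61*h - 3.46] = 3.61 - 5.08*h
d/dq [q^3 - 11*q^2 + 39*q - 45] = 3*q^2 - 22*q + 39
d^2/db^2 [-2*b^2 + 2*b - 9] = -4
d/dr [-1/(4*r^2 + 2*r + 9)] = 2*(4*r + 1)/(4*r^2 + 2*r + 9)^2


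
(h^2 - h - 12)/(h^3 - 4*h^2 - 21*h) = (h - 4)/(h*(h - 7))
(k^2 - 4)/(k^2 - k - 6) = (k - 2)/(k - 3)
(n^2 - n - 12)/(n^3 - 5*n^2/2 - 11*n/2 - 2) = 2*(n + 3)/(2*n^2 + 3*n + 1)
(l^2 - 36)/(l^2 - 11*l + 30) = (l + 6)/(l - 5)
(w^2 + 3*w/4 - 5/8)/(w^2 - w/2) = (w + 5/4)/w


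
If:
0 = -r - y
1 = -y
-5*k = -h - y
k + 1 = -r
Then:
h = -9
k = -2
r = 1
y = -1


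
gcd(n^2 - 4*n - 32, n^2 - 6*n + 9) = 1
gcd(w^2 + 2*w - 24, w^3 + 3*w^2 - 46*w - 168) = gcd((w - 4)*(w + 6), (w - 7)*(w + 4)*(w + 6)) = w + 6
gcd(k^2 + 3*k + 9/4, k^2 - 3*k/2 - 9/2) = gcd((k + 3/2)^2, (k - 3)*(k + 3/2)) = k + 3/2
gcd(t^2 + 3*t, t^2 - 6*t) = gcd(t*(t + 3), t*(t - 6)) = t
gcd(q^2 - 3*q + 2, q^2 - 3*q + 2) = q^2 - 3*q + 2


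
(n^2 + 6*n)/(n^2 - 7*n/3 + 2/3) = 3*n*(n + 6)/(3*n^2 - 7*n + 2)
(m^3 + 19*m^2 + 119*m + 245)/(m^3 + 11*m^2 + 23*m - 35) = (m + 7)/(m - 1)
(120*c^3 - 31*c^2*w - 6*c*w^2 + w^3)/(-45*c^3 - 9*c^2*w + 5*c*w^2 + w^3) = (-8*c + w)/(3*c + w)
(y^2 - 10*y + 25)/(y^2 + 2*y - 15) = (y^2 - 10*y + 25)/(y^2 + 2*y - 15)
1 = 1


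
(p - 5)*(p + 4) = p^2 - p - 20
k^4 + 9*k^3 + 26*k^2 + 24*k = k*(k + 2)*(k + 3)*(k + 4)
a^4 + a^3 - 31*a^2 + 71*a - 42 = (a - 3)*(a - 2)*(a - 1)*(a + 7)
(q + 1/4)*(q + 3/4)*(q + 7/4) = q^3 + 11*q^2/4 + 31*q/16 + 21/64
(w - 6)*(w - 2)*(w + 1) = w^3 - 7*w^2 + 4*w + 12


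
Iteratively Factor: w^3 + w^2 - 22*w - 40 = (w + 4)*(w^2 - 3*w - 10) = (w - 5)*(w + 4)*(w + 2)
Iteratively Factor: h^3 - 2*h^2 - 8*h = (h)*(h^2 - 2*h - 8) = h*(h + 2)*(h - 4)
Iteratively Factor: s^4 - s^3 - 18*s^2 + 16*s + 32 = (s + 4)*(s^3 - 5*s^2 + 2*s + 8) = (s - 4)*(s + 4)*(s^2 - s - 2) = (s - 4)*(s + 1)*(s + 4)*(s - 2)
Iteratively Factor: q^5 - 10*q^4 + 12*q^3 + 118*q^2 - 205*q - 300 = (q - 5)*(q^4 - 5*q^3 - 13*q^2 + 53*q + 60) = (q - 5)*(q + 1)*(q^3 - 6*q^2 - 7*q + 60) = (q - 5)*(q - 4)*(q + 1)*(q^2 - 2*q - 15) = (q - 5)*(q - 4)*(q + 1)*(q + 3)*(q - 5)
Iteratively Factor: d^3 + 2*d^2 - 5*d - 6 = (d + 3)*(d^2 - d - 2) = (d - 2)*(d + 3)*(d + 1)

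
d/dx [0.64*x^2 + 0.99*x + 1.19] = 1.28*x + 0.99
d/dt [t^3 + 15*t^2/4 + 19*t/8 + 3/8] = 3*t^2 + 15*t/2 + 19/8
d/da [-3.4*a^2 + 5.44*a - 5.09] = 5.44 - 6.8*a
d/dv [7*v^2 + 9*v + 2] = 14*v + 9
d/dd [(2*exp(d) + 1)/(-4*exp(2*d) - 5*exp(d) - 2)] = (8*exp(2*d) + 8*exp(d) + 1)*exp(d)/(16*exp(4*d) + 40*exp(3*d) + 41*exp(2*d) + 20*exp(d) + 4)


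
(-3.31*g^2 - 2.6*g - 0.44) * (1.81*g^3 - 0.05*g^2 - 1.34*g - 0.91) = -5.9911*g^5 - 4.5405*g^4 + 3.769*g^3 + 6.5181*g^2 + 2.9556*g + 0.4004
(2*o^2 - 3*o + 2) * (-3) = -6*o^2 + 9*o - 6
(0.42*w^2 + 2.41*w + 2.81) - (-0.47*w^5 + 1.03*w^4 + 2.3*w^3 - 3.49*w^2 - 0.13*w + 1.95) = 0.47*w^5 - 1.03*w^4 - 2.3*w^3 + 3.91*w^2 + 2.54*w + 0.86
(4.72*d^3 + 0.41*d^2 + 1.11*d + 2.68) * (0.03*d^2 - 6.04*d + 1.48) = 0.1416*d^5 - 28.4965*d^4 + 4.5425*d^3 - 6.0172*d^2 - 14.5444*d + 3.9664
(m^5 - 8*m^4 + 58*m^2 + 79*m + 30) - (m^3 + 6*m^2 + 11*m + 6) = m^5 - 8*m^4 - m^3 + 52*m^2 + 68*m + 24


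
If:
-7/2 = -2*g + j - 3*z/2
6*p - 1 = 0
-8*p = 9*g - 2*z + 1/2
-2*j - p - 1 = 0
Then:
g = 37/210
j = -7/12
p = 1/6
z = 359/210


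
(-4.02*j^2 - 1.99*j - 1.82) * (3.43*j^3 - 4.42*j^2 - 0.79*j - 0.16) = -13.7886*j^5 + 10.9427*j^4 + 5.729*j^3 + 10.2597*j^2 + 1.7562*j + 0.2912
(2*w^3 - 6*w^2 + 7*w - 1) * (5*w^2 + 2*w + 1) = 10*w^5 - 26*w^4 + 25*w^3 + 3*w^2 + 5*w - 1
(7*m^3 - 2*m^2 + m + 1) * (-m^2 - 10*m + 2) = -7*m^5 - 68*m^4 + 33*m^3 - 15*m^2 - 8*m + 2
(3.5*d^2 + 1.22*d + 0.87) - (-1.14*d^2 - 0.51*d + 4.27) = 4.64*d^2 + 1.73*d - 3.4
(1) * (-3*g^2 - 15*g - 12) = -3*g^2 - 15*g - 12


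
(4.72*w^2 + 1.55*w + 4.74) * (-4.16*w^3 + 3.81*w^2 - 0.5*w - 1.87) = -19.6352*w^5 + 11.5352*w^4 - 16.1729*w^3 + 8.458*w^2 - 5.2685*w - 8.8638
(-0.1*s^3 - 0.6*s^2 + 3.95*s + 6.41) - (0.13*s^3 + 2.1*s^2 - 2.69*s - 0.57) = -0.23*s^3 - 2.7*s^2 + 6.64*s + 6.98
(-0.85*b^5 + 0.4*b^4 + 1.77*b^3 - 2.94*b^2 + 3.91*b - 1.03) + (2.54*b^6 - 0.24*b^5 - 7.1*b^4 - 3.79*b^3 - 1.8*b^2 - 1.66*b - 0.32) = 2.54*b^6 - 1.09*b^5 - 6.7*b^4 - 2.02*b^3 - 4.74*b^2 + 2.25*b - 1.35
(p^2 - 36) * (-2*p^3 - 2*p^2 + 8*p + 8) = -2*p^5 - 2*p^4 + 80*p^3 + 80*p^2 - 288*p - 288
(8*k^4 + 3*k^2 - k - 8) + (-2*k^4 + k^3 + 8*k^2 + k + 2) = 6*k^4 + k^3 + 11*k^2 - 6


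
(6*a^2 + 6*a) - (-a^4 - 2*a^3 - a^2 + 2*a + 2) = a^4 + 2*a^3 + 7*a^2 + 4*a - 2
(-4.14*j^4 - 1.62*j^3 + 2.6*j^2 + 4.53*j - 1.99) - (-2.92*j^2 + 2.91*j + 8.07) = -4.14*j^4 - 1.62*j^3 + 5.52*j^2 + 1.62*j - 10.06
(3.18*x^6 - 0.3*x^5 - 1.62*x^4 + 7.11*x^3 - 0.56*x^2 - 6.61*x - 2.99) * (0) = 0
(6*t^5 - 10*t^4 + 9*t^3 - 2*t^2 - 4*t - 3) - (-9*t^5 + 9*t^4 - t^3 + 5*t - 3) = 15*t^5 - 19*t^4 + 10*t^3 - 2*t^2 - 9*t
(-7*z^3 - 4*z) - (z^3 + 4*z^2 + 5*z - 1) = -8*z^3 - 4*z^2 - 9*z + 1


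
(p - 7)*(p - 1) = p^2 - 8*p + 7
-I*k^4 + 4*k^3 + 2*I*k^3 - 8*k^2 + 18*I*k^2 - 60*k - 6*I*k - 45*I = (k - 5)*(k + 3)*(k + 3*I)*(-I*k + 1)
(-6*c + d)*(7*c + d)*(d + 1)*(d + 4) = -42*c^2*d^2 - 210*c^2*d - 168*c^2 + c*d^3 + 5*c*d^2 + 4*c*d + d^4 + 5*d^3 + 4*d^2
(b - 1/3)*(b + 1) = b^2 + 2*b/3 - 1/3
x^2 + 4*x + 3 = (x + 1)*(x + 3)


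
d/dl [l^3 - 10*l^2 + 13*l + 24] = 3*l^2 - 20*l + 13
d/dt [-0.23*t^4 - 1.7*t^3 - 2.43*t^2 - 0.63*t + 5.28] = -0.92*t^3 - 5.1*t^2 - 4.86*t - 0.63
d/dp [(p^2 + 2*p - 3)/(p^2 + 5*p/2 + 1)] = 2*(p^2 + 16*p + 19)/(4*p^4 + 20*p^3 + 33*p^2 + 20*p + 4)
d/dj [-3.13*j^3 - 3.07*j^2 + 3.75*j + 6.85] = -9.39*j^2 - 6.14*j + 3.75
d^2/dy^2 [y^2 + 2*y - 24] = 2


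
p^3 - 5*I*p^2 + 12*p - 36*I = (p - 6*I)*(p - 2*I)*(p + 3*I)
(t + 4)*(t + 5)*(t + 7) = t^3 + 16*t^2 + 83*t + 140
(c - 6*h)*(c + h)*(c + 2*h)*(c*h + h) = c^4*h - 3*c^3*h^2 + c^3*h - 16*c^2*h^3 - 3*c^2*h^2 - 12*c*h^4 - 16*c*h^3 - 12*h^4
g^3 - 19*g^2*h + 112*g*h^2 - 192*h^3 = (g - 8*h)^2*(g - 3*h)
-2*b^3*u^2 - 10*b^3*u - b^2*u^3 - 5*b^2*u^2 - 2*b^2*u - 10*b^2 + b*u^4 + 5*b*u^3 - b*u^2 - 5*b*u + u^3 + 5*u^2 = (-2*b + u)*(b + u)*(u + 5)*(b*u + 1)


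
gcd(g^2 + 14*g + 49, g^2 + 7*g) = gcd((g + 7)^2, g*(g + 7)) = g + 7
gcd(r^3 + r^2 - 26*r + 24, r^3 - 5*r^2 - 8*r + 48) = r - 4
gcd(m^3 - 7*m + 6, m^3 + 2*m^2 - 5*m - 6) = m^2 + m - 6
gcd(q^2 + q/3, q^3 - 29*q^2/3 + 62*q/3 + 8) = q + 1/3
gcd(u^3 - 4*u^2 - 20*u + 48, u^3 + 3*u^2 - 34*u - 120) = u^2 - 2*u - 24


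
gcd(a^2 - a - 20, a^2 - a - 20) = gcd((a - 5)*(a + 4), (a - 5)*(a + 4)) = a^2 - a - 20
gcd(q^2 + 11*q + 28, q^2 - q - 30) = 1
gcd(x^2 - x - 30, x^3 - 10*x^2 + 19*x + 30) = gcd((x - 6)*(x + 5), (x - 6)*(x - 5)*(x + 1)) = x - 6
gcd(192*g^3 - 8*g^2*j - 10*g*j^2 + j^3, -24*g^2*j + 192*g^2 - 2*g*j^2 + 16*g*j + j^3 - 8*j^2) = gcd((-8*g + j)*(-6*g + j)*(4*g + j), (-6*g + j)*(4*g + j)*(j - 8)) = 24*g^2 + 2*g*j - j^2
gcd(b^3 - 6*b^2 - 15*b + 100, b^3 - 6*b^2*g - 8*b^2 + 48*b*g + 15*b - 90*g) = b - 5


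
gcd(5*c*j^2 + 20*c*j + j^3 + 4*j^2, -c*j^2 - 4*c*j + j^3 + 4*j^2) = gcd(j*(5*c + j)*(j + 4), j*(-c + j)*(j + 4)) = j^2 + 4*j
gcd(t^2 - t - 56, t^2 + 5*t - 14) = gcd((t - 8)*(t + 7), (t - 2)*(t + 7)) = t + 7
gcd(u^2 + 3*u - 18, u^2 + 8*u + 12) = u + 6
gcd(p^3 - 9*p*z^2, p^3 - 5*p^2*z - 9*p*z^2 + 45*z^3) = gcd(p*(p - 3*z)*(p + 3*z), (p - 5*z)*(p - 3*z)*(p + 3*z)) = -p^2 + 9*z^2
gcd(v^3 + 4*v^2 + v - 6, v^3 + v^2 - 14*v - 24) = v^2 + 5*v + 6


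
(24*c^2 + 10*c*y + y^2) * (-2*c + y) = -48*c^3 + 4*c^2*y + 8*c*y^2 + y^3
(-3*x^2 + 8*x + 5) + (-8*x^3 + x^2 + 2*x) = -8*x^3 - 2*x^2 + 10*x + 5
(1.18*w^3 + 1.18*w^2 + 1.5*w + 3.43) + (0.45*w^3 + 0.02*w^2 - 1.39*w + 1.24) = 1.63*w^3 + 1.2*w^2 + 0.11*w + 4.67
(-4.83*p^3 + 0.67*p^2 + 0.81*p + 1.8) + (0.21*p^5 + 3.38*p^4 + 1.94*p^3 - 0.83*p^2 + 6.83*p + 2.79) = 0.21*p^5 + 3.38*p^4 - 2.89*p^3 - 0.16*p^2 + 7.64*p + 4.59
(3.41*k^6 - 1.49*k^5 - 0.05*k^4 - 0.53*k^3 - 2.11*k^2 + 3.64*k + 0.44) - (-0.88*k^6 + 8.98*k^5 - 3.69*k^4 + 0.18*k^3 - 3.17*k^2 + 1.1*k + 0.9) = 4.29*k^6 - 10.47*k^5 + 3.64*k^4 - 0.71*k^3 + 1.06*k^2 + 2.54*k - 0.46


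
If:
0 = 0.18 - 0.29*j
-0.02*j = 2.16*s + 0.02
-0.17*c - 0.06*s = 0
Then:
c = 0.01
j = 0.62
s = -0.02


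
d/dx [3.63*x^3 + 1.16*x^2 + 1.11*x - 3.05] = 10.89*x^2 + 2.32*x + 1.11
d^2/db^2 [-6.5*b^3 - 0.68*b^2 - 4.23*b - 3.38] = -39.0*b - 1.36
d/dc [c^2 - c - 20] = 2*c - 1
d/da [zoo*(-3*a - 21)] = zoo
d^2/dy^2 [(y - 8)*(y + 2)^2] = 6*y - 8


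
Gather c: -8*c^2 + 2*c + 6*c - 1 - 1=-8*c^2 + 8*c - 2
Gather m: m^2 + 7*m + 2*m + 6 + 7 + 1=m^2 + 9*m + 14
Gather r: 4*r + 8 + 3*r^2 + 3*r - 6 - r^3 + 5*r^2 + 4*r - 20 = -r^3 + 8*r^2 + 11*r - 18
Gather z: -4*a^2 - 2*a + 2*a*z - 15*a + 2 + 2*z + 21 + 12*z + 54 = -4*a^2 - 17*a + z*(2*a + 14) + 77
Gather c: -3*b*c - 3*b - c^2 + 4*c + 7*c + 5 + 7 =-3*b - c^2 + c*(11 - 3*b) + 12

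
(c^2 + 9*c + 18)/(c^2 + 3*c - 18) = (c + 3)/(c - 3)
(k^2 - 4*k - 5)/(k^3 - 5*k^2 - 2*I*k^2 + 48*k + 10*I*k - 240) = (k + 1)/(k^2 - 2*I*k + 48)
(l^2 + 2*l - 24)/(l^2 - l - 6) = (-l^2 - 2*l + 24)/(-l^2 + l + 6)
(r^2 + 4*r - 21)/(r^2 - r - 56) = (r - 3)/(r - 8)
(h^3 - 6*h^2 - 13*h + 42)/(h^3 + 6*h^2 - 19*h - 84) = (h^2 - 9*h + 14)/(h^2 + 3*h - 28)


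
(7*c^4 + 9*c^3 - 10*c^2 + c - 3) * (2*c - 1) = 14*c^5 + 11*c^4 - 29*c^3 + 12*c^2 - 7*c + 3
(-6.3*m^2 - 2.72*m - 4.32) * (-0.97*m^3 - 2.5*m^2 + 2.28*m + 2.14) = 6.111*m^5 + 18.3884*m^4 - 3.3736*m^3 - 8.8836*m^2 - 15.6704*m - 9.2448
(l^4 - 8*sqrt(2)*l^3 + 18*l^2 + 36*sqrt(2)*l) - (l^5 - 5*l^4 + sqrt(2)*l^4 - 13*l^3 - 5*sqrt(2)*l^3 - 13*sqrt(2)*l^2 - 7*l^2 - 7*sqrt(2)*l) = -l^5 - sqrt(2)*l^4 + 6*l^4 - 3*sqrt(2)*l^3 + 13*l^3 + 13*sqrt(2)*l^2 + 25*l^2 + 43*sqrt(2)*l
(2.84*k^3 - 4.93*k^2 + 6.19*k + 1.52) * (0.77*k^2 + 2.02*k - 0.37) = 2.1868*k^5 + 1.9407*k^4 - 6.2431*k^3 + 15.4983*k^2 + 0.7801*k - 0.5624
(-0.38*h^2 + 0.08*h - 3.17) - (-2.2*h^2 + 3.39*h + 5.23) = 1.82*h^2 - 3.31*h - 8.4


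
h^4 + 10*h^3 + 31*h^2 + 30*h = h*(h + 2)*(h + 3)*(h + 5)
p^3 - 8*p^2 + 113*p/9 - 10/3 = (p - 6)*(p - 5/3)*(p - 1/3)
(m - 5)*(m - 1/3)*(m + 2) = m^3 - 10*m^2/3 - 9*m + 10/3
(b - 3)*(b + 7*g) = b^2 + 7*b*g - 3*b - 21*g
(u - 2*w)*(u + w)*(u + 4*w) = u^3 + 3*u^2*w - 6*u*w^2 - 8*w^3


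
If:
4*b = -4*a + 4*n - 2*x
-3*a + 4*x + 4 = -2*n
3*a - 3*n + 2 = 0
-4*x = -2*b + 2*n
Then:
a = 80/39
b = 14/13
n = 106/39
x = -32/39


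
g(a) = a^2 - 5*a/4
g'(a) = 2*a - 5/4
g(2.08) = 1.73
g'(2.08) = 2.91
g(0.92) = -0.30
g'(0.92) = 0.59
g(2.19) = 2.06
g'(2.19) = 3.13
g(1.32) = 0.09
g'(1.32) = 1.39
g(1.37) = 0.16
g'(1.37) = 1.49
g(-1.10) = 2.58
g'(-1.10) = -3.45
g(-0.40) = 0.66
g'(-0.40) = -2.05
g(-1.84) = 5.69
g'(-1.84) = -4.93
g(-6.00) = 43.50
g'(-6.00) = -13.25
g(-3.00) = 12.75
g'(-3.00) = -7.25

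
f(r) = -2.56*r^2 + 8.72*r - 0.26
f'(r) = 8.72 - 5.12*r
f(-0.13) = -1.44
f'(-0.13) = 9.39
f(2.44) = 5.78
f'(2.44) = -3.77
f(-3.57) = -64.02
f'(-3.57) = 27.00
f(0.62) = 4.16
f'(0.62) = 5.55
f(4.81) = -17.55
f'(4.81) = -15.91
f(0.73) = 4.74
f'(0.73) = 4.98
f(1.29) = 6.73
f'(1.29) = 2.12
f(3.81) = -4.20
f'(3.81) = -10.79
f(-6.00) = -144.74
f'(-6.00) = 39.44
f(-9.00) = -286.10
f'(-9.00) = 54.80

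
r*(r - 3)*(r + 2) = r^3 - r^2 - 6*r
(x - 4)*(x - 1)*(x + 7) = x^3 + 2*x^2 - 31*x + 28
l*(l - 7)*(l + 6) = l^3 - l^2 - 42*l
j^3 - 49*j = j*(j - 7)*(j + 7)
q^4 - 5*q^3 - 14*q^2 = q^2*(q - 7)*(q + 2)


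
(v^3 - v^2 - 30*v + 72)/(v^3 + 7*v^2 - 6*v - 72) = (v - 4)/(v + 4)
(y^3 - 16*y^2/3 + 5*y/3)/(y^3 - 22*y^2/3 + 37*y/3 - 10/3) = y/(y - 2)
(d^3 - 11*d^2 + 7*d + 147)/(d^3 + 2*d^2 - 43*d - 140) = (d^2 - 4*d - 21)/(d^2 + 9*d + 20)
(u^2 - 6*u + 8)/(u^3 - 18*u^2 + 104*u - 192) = (u - 2)/(u^2 - 14*u + 48)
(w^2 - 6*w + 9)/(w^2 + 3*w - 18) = (w - 3)/(w + 6)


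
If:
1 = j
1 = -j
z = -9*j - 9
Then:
No Solution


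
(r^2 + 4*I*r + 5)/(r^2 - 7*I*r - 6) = (r + 5*I)/(r - 6*I)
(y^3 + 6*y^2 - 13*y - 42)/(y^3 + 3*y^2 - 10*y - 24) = (y + 7)/(y + 4)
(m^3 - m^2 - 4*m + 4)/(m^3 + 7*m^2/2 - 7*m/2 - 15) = 2*(m^2 + m - 2)/(2*m^2 + 11*m + 15)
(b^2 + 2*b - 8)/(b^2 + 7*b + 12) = (b - 2)/(b + 3)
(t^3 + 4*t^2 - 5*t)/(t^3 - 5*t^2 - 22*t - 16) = t*(-t^2 - 4*t + 5)/(-t^3 + 5*t^2 + 22*t + 16)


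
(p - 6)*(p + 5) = p^2 - p - 30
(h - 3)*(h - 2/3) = h^2 - 11*h/3 + 2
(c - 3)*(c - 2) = c^2 - 5*c + 6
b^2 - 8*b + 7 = (b - 7)*(b - 1)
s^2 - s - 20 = (s - 5)*(s + 4)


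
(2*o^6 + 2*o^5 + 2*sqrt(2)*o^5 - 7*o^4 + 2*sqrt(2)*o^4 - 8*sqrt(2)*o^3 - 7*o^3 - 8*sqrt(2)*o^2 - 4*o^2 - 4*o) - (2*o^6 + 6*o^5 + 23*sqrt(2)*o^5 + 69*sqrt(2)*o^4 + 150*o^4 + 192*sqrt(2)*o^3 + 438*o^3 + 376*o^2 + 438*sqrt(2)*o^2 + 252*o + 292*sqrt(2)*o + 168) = -21*sqrt(2)*o^5 - 4*o^5 - 157*o^4 - 67*sqrt(2)*o^4 - 445*o^3 - 200*sqrt(2)*o^3 - 446*sqrt(2)*o^2 - 380*o^2 - 292*sqrt(2)*o - 256*o - 168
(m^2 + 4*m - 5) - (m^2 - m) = 5*m - 5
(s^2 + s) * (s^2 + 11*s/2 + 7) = s^4 + 13*s^3/2 + 25*s^2/2 + 7*s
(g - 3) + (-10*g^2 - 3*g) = -10*g^2 - 2*g - 3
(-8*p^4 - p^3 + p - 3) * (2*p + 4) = -16*p^5 - 34*p^4 - 4*p^3 + 2*p^2 - 2*p - 12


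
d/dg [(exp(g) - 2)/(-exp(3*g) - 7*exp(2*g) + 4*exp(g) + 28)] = (2*exp(g) + 9)*exp(g)/(exp(4*g) + 18*exp(3*g) + 109*exp(2*g) + 252*exp(g) + 196)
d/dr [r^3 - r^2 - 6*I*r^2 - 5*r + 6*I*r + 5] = 3*r^2 - 2*r - 12*I*r - 5 + 6*I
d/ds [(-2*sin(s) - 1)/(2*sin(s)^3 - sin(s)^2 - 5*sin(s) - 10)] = (4*sin(s) - 2*sin(3*s) - 2*cos(2*s) + 17)*cos(s)/(-2*sin(s)^3 + sin(s)^2 + 5*sin(s) + 10)^2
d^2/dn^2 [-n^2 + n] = -2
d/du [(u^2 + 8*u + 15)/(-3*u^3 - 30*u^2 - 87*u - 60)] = (u^2 + 6*u + 11)/(3*(u^4 + 10*u^3 + 33*u^2 + 40*u + 16))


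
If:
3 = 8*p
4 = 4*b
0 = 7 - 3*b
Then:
No Solution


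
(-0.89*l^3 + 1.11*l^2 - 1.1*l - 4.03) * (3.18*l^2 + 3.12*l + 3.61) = -2.8302*l^5 + 0.753*l^4 - 3.2477*l^3 - 12.2403*l^2 - 16.5446*l - 14.5483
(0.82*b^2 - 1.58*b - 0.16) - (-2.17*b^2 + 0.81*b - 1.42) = 2.99*b^2 - 2.39*b + 1.26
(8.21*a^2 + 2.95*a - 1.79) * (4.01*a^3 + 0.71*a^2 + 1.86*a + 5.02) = 32.9221*a^5 + 17.6586*a^4 + 10.1872*a^3 + 45.4303*a^2 + 11.4796*a - 8.9858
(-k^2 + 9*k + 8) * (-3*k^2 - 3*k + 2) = 3*k^4 - 24*k^3 - 53*k^2 - 6*k + 16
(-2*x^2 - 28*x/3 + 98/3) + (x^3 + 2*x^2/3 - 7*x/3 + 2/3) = x^3 - 4*x^2/3 - 35*x/3 + 100/3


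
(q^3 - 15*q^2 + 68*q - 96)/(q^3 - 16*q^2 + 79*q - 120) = (q - 4)/(q - 5)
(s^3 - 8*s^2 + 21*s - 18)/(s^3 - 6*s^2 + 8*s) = (s^2 - 6*s + 9)/(s*(s - 4))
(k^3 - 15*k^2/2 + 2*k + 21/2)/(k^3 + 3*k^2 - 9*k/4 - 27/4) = 2*(k^2 - 6*k - 7)/(2*k^2 + 9*k + 9)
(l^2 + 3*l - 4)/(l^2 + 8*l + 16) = (l - 1)/(l + 4)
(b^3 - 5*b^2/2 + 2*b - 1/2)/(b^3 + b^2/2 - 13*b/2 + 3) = (b^2 - 2*b + 1)/(b^2 + b - 6)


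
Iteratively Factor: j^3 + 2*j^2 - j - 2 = (j + 1)*(j^2 + j - 2) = (j + 1)*(j + 2)*(j - 1)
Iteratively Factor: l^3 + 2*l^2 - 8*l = (l + 4)*(l^2 - 2*l) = l*(l + 4)*(l - 2)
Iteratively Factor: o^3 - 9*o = (o - 3)*(o^2 + 3*o) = o*(o - 3)*(o + 3)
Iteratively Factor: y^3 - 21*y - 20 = (y - 5)*(y^2 + 5*y + 4) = (y - 5)*(y + 4)*(y + 1)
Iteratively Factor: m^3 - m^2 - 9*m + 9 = (m - 3)*(m^2 + 2*m - 3) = (m - 3)*(m + 3)*(m - 1)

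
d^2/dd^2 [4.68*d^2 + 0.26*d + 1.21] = 9.36000000000000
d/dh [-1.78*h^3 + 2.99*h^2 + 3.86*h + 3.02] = -5.34*h^2 + 5.98*h + 3.86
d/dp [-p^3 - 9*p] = -3*p^2 - 9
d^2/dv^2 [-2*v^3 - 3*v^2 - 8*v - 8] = -12*v - 6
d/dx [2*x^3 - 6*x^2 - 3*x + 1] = 6*x^2 - 12*x - 3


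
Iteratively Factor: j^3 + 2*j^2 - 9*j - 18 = (j + 3)*(j^2 - j - 6) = (j - 3)*(j + 3)*(j + 2)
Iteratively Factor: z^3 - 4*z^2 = (z)*(z^2 - 4*z) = z^2*(z - 4)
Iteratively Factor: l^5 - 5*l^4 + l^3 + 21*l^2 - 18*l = (l - 1)*(l^4 - 4*l^3 - 3*l^2 + 18*l) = (l - 3)*(l - 1)*(l^3 - l^2 - 6*l) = (l - 3)^2*(l - 1)*(l^2 + 2*l) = l*(l - 3)^2*(l - 1)*(l + 2)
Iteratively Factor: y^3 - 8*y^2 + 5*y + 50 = (y + 2)*(y^2 - 10*y + 25) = (y - 5)*(y + 2)*(y - 5)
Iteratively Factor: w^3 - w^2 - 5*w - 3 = (w + 1)*(w^2 - 2*w - 3) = (w + 1)^2*(w - 3)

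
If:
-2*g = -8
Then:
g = 4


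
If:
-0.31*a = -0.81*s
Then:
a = 2.61290322580645*s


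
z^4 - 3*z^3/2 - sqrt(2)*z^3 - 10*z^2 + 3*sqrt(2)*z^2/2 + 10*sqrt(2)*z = z*(z - 4)*(z + 5/2)*(z - sqrt(2))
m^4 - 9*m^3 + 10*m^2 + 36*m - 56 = (m - 7)*(m - 2)^2*(m + 2)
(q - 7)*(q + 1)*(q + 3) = q^3 - 3*q^2 - 25*q - 21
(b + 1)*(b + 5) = b^2 + 6*b + 5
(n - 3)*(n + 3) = n^2 - 9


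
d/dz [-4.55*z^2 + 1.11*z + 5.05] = 1.11 - 9.1*z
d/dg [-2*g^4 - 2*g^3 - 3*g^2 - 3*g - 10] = -8*g^3 - 6*g^2 - 6*g - 3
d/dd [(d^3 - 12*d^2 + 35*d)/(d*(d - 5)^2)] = 2/(d^2 - 10*d + 25)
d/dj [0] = 0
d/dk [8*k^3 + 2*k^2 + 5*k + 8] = 24*k^2 + 4*k + 5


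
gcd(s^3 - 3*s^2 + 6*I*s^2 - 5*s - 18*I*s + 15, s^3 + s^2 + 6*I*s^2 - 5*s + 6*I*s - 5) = s^2 + 6*I*s - 5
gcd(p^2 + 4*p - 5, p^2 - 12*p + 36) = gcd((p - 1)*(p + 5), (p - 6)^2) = 1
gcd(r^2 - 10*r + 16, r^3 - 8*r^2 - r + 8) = r - 8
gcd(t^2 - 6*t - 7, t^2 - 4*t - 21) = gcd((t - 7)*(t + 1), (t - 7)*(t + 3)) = t - 7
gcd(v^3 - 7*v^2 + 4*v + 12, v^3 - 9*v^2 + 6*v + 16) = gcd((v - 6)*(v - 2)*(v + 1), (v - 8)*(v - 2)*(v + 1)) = v^2 - v - 2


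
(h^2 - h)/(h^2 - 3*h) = (h - 1)/(h - 3)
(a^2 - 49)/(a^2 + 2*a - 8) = (a^2 - 49)/(a^2 + 2*a - 8)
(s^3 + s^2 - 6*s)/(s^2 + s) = (s^2 + s - 6)/(s + 1)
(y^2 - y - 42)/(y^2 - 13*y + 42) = (y + 6)/(y - 6)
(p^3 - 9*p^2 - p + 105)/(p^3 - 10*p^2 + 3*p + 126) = (p - 5)/(p - 6)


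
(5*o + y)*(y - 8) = 5*o*y - 40*o + y^2 - 8*y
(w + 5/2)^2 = w^2 + 5*w + 25/4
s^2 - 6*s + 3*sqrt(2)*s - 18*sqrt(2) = (s - 6)*(s + 3*sqrt(2))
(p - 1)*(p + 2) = p^2 + p - 2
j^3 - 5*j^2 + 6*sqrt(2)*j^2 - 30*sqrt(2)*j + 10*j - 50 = (j - 5)*(j + sqrt(2))*(j + 5*sqrt(2))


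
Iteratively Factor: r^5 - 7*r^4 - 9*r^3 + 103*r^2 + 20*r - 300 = (r - 5)*(r^4 - 2*r^3 - 19*r^2 + 8*r + 60) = (r - 5)^2*(r^3 + 3*r^2 - 4*r - 12) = (r - 5)^2*(r + 3)*(r^2 - 4) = (r - 5)^2*(r - 2)*(r + 3)*(r + 2)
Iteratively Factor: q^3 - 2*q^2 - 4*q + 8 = (q + 2)*(q^2 - 4*q + 4) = (q - 2)*(q + 2)*(q - 2)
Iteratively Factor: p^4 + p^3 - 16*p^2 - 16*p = (p + 1)*(p^3 - 16*p) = p*(p + 1)*(p^2 - 16) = p*(p + 1)*(p + 4)*(p - 4)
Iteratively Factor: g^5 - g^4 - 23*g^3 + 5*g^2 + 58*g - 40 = (g - 1)*(g^4 - 23*g^2 - 18*g + 40) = (g - 1)*(g + 4)*(g^3 - 4*g^2 - 7*g + 10) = (g - 1)^2*(g + 4)*(g^2 - 3*g - 10) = (g - 1)^2*(g + 2)*(g + 4)*(g - 5)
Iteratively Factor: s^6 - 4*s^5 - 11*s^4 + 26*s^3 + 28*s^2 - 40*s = (s)*(s^5 - 4*s^4 - 11*s^3 + 26*s^2 + 28*s - 40) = s*(s + 2)*(s^4 - 6*s^3 + s^2 + 24*s - 20) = s*(s - 5)*(s + 2)*(s^3 - s^2 - 4*s + 4) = s*(s - 5)*(s - 1)*(s + 2)*(s^2 - 4) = s*(s - 5)*(s - 2)*(s - 1)*(s + 2)*(s + 2)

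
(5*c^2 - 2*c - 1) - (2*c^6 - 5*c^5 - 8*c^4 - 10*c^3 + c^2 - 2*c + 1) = -2*c^6 + 5*c^5 + 8*c^4 + 10*c^3 + 4*c^2 - 2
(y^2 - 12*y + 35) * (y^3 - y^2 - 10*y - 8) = y^5 - 13*y^4 + 37*y^3 + 77*y^2 - 254*y - 280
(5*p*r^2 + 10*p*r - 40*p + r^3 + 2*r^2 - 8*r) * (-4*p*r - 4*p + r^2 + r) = -20*p^2*r^3 - 60*p^2*r^2 + 120*p^2*r + 160*p^2 + p*r^4 + 3*p*r^3 - 6*p*r^2 - 8*p*r + r^5 + 3*r^4 - 6*r^3 - 8*r^2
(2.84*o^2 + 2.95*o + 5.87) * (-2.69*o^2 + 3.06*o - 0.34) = -7.6396*o^4 + 0.7549*o^3 - 7.7289*o^2 + 16.9592*o - 1.9958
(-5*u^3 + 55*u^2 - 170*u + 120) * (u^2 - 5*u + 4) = -5*u^5 + 80*u^4 - 465*u^3 + 1190*u^2 - 1280*u + 480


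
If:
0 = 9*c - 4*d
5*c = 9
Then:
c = 9/5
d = 81/20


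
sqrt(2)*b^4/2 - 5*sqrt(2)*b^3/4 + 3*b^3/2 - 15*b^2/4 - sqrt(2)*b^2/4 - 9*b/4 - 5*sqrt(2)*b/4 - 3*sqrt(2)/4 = (b - 3)*(b + 1/2)*(b + sqrt(2))*(sqrt(2)*b/2 + 1/2)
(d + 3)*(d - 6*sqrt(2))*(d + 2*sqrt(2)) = d^3 - 4*sqrt(2)*d^2 + 3*d^2 - 24*d - 12*sqrt(2)*d - 72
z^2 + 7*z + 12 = (z + 3)*(z + 4)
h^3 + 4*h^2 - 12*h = h*(h - 2)*(h + 6)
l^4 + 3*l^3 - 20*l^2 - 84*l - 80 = (l - 5)*(l + 2)^2*(l + 4)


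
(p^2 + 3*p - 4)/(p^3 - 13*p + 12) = 1/(p - 3)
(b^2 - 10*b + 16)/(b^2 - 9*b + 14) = (b - 8)/(b - 7)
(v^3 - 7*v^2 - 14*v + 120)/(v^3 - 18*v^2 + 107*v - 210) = (v + 4)/(v - 7)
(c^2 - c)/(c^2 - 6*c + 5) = c/(c - 5)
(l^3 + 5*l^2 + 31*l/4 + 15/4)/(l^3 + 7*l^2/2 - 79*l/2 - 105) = (l^2 + 5*l/2 + 3/2)/(l^2 + l - 42)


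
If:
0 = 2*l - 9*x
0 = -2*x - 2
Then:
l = -9/2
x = -1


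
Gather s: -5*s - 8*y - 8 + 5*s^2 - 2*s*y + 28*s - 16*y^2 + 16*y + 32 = 5*s^2 + s*(23 - 2*y) - 16*y^2 + 8*y + 24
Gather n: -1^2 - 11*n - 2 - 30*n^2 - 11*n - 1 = -30*n^2 - 22*n - 4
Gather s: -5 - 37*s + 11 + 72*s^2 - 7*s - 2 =72*s^2 - 44*s + 4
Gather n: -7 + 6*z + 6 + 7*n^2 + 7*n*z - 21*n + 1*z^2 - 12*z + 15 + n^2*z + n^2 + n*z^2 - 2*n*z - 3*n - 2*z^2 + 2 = n^2*(z + 8) + n*(z^2 + 5*z - 24) - z^2 - 6*z + 16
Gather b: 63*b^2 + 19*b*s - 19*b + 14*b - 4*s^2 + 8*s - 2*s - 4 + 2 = 63*b^2 + b*(19*s - 5) - 4*s^2 + 6*s - 2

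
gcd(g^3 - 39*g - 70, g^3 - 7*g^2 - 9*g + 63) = g - 7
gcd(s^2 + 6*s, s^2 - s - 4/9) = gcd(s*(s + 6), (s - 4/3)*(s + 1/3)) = 1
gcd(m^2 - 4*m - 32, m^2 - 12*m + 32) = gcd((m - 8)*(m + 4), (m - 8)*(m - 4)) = m - 8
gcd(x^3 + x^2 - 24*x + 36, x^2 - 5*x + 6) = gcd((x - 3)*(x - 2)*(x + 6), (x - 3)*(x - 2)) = x^2 - 5*x + 6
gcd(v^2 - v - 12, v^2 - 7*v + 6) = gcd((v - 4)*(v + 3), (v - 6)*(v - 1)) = 1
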